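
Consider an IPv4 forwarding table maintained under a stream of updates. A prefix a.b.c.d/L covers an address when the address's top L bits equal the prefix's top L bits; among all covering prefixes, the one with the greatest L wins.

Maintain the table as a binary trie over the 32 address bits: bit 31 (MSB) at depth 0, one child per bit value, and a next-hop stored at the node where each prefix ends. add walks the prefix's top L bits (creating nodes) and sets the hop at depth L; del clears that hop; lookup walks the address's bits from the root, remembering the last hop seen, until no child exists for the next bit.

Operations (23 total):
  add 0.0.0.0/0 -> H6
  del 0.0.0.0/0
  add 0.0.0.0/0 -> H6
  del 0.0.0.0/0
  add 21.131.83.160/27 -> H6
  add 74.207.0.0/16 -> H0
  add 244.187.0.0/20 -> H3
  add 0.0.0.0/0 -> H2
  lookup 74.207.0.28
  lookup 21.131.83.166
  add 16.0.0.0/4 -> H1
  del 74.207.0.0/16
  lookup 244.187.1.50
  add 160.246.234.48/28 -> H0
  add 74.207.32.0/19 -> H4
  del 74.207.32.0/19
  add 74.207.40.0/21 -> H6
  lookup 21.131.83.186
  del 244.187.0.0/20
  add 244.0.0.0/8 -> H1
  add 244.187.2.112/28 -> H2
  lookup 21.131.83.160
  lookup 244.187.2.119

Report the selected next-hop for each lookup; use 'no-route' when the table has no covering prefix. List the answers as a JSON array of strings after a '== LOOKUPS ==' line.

Apply in order:
  add 0.0.0.0/0 -> H6 at depth 0
  - 0.0.0.0/0 clear@0
  add 0.0.0.0/0 -> H6 at depth 0
  - 0.0.0.0/0 clear@0
  add 21.131.83.160/27 -> H6 at depth 27
  add 74.207.0.0/16 -> H0 at depth 16
  add 244.187.0.0/20 -> H3 at depth 20
  add 0.0.0.0/0 -> H2 at depth 0
  ? 74.207.0.28  path d0:H2→d1:-→d2:-→d3:-→d4:-→d5:-→d6:-→d7:-→d8:-→d9:-→d10:-→d11:-→d12:-→d13:-→d14:-→d15:-→d16:H0  best=H0
  ? 21.131.83.166  path d0:H2→d1:-→d2:-→d3:-→d4:-→d5:-→d6:-→d7:-→d8:-→d9:-→d10:-→d11:-→d12:-→d13:-→d14:-→d15:-→d16:-→d17:-→d18:-→d19:-→d20:-→d21:-→d22:-→d23:-→d24:-→d25:-→d26:-→d27:H6  best=H6
  add 16.0.0.0/4 -> H1 at depth 4
  - 74.207.0.0/16 clear@16
  ? 244.187.1.50  path d0:H2→d1:-→d2:-→d3:-→d4:-→d5:-→d6:-→d7:-→d8:-→d9:-→d10:-→d11:-→d12:-→d13:-→d14:-→d15:-→d16:-→d17:-→d18:-→d19:-→d20:H3  best=H3
  add 160.246.234.48/28 -> H0 at depth 28
  add 74.207.32.0/19 -> H4 at depth 19
  - 74.207.32.0/19 clear@19
  add 74.207.40.0/21 -> H6 at depth 21
  ? 21.131.83.186  path d0:H2→d1:-→d2:-→d3:-→d4:H1→d5:-→d6:-→d7:-→d8:-→d9:-→d10:-→d11:-→d12:-→d13:-→d14:-→d15:-→d16:-→d17:-→d18:-→d19:-→d20:-→d21:-→d22:-→d23:-→d24:-→d25:-→d26:-→d27:H6  best=H6
  - 244.187.0.0/20 clear@20
  add 244.0.0.0/8 -> H1 at depth 8
  add 244.187.2.112/28 -> H2 at depth 28
  ? 21.131.83.160  path d0:H2→d1:-→d2:-→d3:-→d4:H1→d5:-→d6:-→d7:-→d8:-→d9:-→d10:-→d11:-→d12:-→d13:-→d14:-→d15:-→d16:-→d17:-→d18:-→d19:-→d20:-→d21:-→d22:-→d23:-→d24:-→d25:-→d26:-→d27:H6  best=H6
  ? 244.187.2.119  path d0:H2→d1:-→d2:-→d3:-→d4:-→d5:-→d6:-→d7:-→d8:H1→d9:-→d10:-→d11:-→d12:-→d13:-→d14:-→d15:-→d16:-→d17:-→d18:-→d19:-→d20:-→d21:-→d22:-→d23:-→d24:-→d25:-→d26:-→d27:-→d28:H2  best=H2

== LOOKUPS ==
["H0","H6","H3","H6","H6","H2"]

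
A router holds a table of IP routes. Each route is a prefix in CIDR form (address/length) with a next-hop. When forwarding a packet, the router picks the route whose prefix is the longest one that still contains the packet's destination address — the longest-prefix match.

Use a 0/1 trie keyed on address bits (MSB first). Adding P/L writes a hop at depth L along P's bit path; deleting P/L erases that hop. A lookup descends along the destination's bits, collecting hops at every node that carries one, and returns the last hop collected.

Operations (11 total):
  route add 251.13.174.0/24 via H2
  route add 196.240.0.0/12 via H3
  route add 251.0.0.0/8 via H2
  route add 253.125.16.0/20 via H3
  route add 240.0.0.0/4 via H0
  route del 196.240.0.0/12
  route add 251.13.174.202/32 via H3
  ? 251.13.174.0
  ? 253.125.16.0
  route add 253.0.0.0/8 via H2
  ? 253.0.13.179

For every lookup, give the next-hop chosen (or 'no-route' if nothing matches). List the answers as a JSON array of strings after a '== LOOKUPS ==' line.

Apply in order:
  + 251.13.174.0/24 (H2) depth=24
  + 196.240.0.0/12 (H3) depth=12
  + 251.0.0.0/8 (H2) depth=8
  + 253.125.16.0/20 (H3) depth=20
  + 240.0.0.0/4 (H0) depth=4
  del 196.240.0.0/12 (clear depth 12)
  + 251.13.174.202/32 (H3) depth=32
  Q 251.13.174.0: descend 111110110000110110101110 ; hops seen [H0,H2,H2] ; pick H2
  Q 253.125.16.0: descend 11111101011111010001 ; hops seen [H0,H3] ; pick H3
  + 253.0.0.0/8 (H2) depth=8
  Q 253.0.13.179: descend 111111010 ; hops seen [H0,H2] ; pick H2

== LOOKUPS ==
["H2","H3","H2"]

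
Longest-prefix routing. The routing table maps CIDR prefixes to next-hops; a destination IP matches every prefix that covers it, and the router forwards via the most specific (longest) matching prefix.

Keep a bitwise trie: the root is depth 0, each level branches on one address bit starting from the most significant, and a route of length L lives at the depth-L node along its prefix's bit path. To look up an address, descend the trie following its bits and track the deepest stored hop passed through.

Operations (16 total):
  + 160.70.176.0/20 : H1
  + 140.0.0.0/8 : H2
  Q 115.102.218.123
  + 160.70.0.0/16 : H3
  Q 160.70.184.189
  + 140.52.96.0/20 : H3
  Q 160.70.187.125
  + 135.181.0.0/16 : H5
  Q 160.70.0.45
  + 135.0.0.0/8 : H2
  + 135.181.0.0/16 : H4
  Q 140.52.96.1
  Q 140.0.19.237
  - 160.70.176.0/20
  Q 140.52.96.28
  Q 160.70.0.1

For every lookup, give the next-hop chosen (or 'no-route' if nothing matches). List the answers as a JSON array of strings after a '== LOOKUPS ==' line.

Apply in order:
  + 160.70.176.0/20 (H1) depth=20
  + 140.0.0.0/8 (H2) depth=8
  lookup 115.102.218.123: bits ε walk d0:- -> no-route
  + 160.70.0.0/16 (H3) depth=16
  lookup 160.70.184.189: bits 10100000010001101011 walk d0:-→d1:-→d2:-→d3:-→d4:-→d5:-→d6:-→d7:-→d8:-→d9:-→d10:-→d11:-→d12:-→d13:-→d14:-→d15:-→d16:H3→d17:-→d18:-→d19:-→d20:H1 -> H1
  + 140.52.96.0/20 (H3) depth=20
  lookup 160.70.187.125: bits 10100000010001101011 walk d0:-→d1:-→d2:-→d3:-→d4:-→d5:-→d6:-→d7:-→d8:-→d9:-→d10:-→d11:-→d12:-→d13:-→d14:-→d15:-→d16:H3→d17:-→d18:-→d19:-→d20:H1 -> H1
  + 135.181.0.0/16 (H5) depth=16
  lookup 160.70.0.45: bits 1010000001000110 walk d0:-→d1:-→d2:-→d3:-→d4:-→d5:-→d6:-→d7:-→d8:-→d9:-→d10:-→d11:-→d12:-→d13:-→d14:-→d15:-→d16:H3 -> H3
  + 135.0.0.0/8 (H2) depth=8
  + 135.181.0.0/16 (H4) depth=16
  lookup 140.52.96.1: bits 10001100001101000110 walk d0:-→d1:-→d2:-→d3:-→d4:-→d5:-→d6:-→d7:-→d8:H2→d9:-→d10:-→d11:-→d12:-→d13:-→d14:-→d15:-→d16:-→d17:-→d18:-→d19:-→d20:H3 -> H3
  lookup 140.0.19.237: bits 1000110000 walk d0:-→d1:-→d2:-→d3:-→d4:-→d5:-→d6:-→d7:-→d8:H2→d9:-→d10:- -> H2
  - 160.70.176.0/20 clear@20
  lookup 140.52.96.28: bits 10001100001101000110 walk d0:-→d1:-→d2:-→d3:-→d4:-→d5:-→d6:-→d7:-→d8:H2→d9:-→d10:-→d11:-→d12:-→d13:-→d14:-→d15:-→d16:-→d17:-→d18:-→d19:-→d20:H3 -> H3
  lookup 160.70.0.1: bits 1010000001000110 walk d0:-→d1:-→d2:-→d3:-→d4:-→d5:-→d6:-→d7:-→d8:-→d9:-→d10:-→d11:-→d12:-→d13:-→d14:-→d15:-→d16:H3 -> H3

== LOOKUPS ==
["no-route","H1","H1","H3","H3","H2","H3","H3"]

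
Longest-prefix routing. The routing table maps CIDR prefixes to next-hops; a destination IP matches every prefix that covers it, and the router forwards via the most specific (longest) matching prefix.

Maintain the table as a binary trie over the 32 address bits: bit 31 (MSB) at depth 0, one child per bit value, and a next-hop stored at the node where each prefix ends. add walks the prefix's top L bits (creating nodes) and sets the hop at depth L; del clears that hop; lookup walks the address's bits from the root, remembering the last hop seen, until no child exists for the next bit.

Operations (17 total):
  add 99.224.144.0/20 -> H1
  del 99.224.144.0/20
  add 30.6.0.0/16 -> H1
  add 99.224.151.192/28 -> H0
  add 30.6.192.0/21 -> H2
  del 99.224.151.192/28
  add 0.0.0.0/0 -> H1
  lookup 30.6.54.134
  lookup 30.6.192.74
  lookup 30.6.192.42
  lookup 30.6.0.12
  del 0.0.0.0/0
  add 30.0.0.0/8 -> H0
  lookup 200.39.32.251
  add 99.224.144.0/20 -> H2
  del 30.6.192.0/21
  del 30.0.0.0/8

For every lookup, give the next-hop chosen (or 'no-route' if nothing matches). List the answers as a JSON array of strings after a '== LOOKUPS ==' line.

Process each operation:
  add 99.224.144.0/20 -> H1 at depth 20
  del 99.224.144.0/20 (clear depth 20)
  add 30.6.0.0/16 -> H1 at depth 16
  add 99.224.151.192/28 -> H0 at depth 28
  add 30.6.192.0/21 -> H2 at depth 21
  del 99.224.151.192/28 (clear depth 28)
  add 0.0.0.0/0 -> H1 at depth 0
  lookup 30.6.54.134: bits 0001111000000110 walk d0:H1→d1:-→d2:-→d3:-→d4:-→d5:-→d6:-→d7:-→d8:-→d9:-→d10:-→d11:-→d12:-→d13:-→d14:-→d15:-→d16:H1 -> H1
  lookup 30.6.192.74: bits 000111100000011011000 walk d0:H1→d1:-→d2:-→d3:-→d4:-→d5:-→d6:-→d7:-→d8:-→d9:-→d10:-→d11:-→d12:-→d13:-→d14:-→d15:-→d16:H1→d17:-→d18:-→d19:-→d20:-→d21:H2 -> H2
  lookup 30.6.192.42: bits 000111100000011011000 walk d0:H1→d1:-→d2:-→d3:-→d4:-→d5:-→d6:-→d7:-→d8:-→d9:-→d10:-→d11:-→d12:-→d13:-→d14:-→d15:-→d16:H1→d17:-→d18:-→d19:-→d20:-→d21:H2 -> H2
  lookup 30.6.0.12: bits 0001111000000110 walk d0:H1→d1:-→d2:-→d3:-→d4:-→d5:-→d6:-→d7:-→d8:-→d9:-→d10:-→d11:-→d12:-→d13:-→d14:-→d15:-→d16:H1 -> H1
  del 0.0.0.0/0 (clear depth 0)
  add 30.0.0.0/8 -> H0 at depth 8
  lookup 200.39.32.251: bits ε walk d0:- -> no-route
  add 99.224.144.0/20 -> H2 at depth 20
  del 30.6.192.0/21 (clear depth 21)
  del 30.0.0.0/8 (clear depth 8)

== LOOKUPS ==
["H1","H2","H2","H1","no-route"]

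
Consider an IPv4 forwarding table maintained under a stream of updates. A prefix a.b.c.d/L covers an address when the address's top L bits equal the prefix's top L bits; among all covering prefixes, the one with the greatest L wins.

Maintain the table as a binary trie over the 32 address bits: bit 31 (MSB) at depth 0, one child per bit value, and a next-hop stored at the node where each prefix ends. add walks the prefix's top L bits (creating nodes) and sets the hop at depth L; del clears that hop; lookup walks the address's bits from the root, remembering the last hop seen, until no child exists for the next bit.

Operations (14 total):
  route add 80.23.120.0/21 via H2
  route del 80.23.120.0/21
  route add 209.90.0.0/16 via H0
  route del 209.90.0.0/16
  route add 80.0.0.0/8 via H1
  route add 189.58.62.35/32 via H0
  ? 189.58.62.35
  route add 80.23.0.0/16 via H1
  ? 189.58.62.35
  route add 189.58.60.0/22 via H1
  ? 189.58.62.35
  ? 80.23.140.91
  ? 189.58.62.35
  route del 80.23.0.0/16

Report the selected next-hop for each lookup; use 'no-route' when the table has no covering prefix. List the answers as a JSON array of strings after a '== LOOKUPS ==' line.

Trace:
  add 80.23.120.0/21 -> H2 at depth 21
  del 80.23.120.0/21 (clear depth 21)
  add 209.90.0.0/16 -> H0 at depth 16
  del 209.90.0.0/16 (clear depth 16)
  add 80.0.0.0/8 -> H1 at depth 8
  add 189.58.62.35/32 -> H0 at depth 32
  lookup 189.58.62.35: bits 10111101001110100011111000100011 walk d0:-→d1:-→d2:-→d3:-→d4:-→d5:-→d6:-→d7:-→d8:-→d9:-→d10:-→d11:-→d12:-→d13:-→d14:-→d15:-→d16:-→d17:-→d18:-→d19:-→d20:-→d21:-→d22:-→d23:-→d24:-→d25:-→d26:-→d27:-→d28:-→d29:-→d30:-→d31:-→d32:H0 -> H0
  add 80.23.0.0/16 -> H1 at depth 16
  lookup 189.58.62.35: bits 10111101001110100011111000100011 walk d0:-→d1:-→d2:-→d3:-→d4:-→d5:-→d6:-→d7:-→d8:-→d9:-→d10:-→d11:-→d12:-→d13:-→d14:-→d15:-→d16:-→d17:-→d18:-→d19:-→d20:-→d21:-→d22:-→d23:-→d24:-→d25:-→d26:-→d27:-→d28:-→d29:-→d30:-→d31:-→d32:H0 -> H0
  add 189.58.60.0/22 -> H1 at depth 22
  lookup 189.58.62.35: bits 10111101001110100011111000100011 walk d0:-→d1:-→d2:-→d3:-→d4:-→d5:-→d6:-→d7:-→d8:-→d9:-→d10:-→d11:-→d12:-→d13:-→d14:-→d15:-→d16:-→d17:-→d18:-→d19:-→d20:-→d21:-→d22:H1→d23:-→d24:-→d25:-→d26:-→d27:-→d28:-→d29:-→d30:-→d31:-→d32:H0 -> H0
  lookup 80.23.140.91: bits 0101000000010111 walk d0:-→d1:-→d2:-→d3:-→d4:-→d5:-→d6:-→d7:-→d8:H1→d9:-→d10:-→d11:-→d12:-→d13:-→d14:-→d15:-→d16:H1 -> H1
  lookup 189.58.62.35: bits 10111101001110100011111000100011 walk d0:-→d1:-→d2:-→d3:-→d4:-→d5:-→d6:-→d7:-→d8:-→d9:-→d10:-→d11:-→d12:-→d13:-→d14:-→d15:-→d16:-→d17:-→d18:-→d19:-→d20:-→d21:-→d22:H1→d23:-→d24:-→d25:-→d26:-→d27:-→d28:-→d29:-→d30:-→d31:-→d32:H0 -> H0
  del 80.23.0.0/16 (clear depth 16)

== LOOKUPS ==
["H0","H0","H0","H1","H0"]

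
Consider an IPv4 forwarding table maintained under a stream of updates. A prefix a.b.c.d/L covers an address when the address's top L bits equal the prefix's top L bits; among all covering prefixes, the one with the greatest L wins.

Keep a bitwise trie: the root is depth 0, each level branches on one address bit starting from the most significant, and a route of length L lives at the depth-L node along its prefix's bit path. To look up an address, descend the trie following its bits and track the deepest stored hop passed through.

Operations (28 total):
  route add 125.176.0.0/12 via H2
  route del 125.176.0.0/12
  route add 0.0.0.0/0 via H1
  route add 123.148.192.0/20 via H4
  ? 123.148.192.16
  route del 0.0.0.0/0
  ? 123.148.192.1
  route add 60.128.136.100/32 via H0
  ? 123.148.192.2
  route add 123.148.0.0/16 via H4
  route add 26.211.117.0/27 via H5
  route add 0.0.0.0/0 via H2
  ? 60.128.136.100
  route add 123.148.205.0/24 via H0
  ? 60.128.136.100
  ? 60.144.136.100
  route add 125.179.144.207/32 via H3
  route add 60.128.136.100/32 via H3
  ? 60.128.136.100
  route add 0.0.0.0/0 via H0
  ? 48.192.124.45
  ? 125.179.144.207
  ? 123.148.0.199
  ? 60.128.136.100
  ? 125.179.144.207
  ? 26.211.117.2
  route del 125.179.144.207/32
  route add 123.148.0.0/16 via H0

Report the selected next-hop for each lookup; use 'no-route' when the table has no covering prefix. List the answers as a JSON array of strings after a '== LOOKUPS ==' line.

Process each operation:
  add 125.176.0.0/12 -> H2 at depth 12
  - 125.176.0.0/12 clear@12
  add 0.0.0.0/0 -> H1 at depth 0
  add 123.148.192.0/20 -> H4 at depth 20
  lookup 123.148.192.16: bits 01111011100101001100 walk d0:H1→d1:-→d2:-→d3:-→d4:-→d5:-→d6:-→d7:-→d8:-→d9:-→d10:-→d11:-→d12:-→d13:-→d14:-→d15:-→d16:-→d17:-→d18:-→d19:-→d20:H4 -> H4
  - 0.0.0.0/0 clear@0
  lookup 123.148.192.1: bits 01111011100101001100 walk d0:-→d1:-→d2:-→d3:-→d4:-→d5:-→d6:-→d7:-→d8:-→d9:-→d10:-→d11:-→d12:-→d13:-→d14:-→d15:-→d16:-→d17:-→d18:-→d19:-→d20:H4 -> H4
  add 60.128.136.100/32 -> H0 at depth 32
  lookup 123.148.192.2: bits 01111011100101001100 walk d0:-→d1:-→d2:-→d3:-→d4:-→d5:-→d6:-→d7:-→d8:-→d9:-→d10:-→d11:-→d12:-→d13:-→d14:-→d15:-→d16:-→d17:-→d18:-→d19:-→d20:H4 -> H4
  add 123.148.0.0/16 -> H4 at depth 16
  add 26.211.117.0/27 -> H5 at depth 27
  add 0.0.0.0/0 -> H2 at depth 0
  lookup 60.128.136.100: bits 00111100100000001000100001100100 walk d0:H2→d1:-→d2:-→d3:-→d4:-→d5:-→d6:-→d7:-→d8:-→d9:-→d10:-→d11:-→d12:-→d13:-→d14:-→d15:-→d16:-→d17:-→d18:-→d19:-→d20:-→d21:-→d22:-→d23:-→d24:-→d25:-→d26:-→d27:-→d28:-→d29:-→d30:-→d31:-→d32:H0 -> H0
  add 123.148.205.0/24 -> H0 at depth 24
  lookup 60.128.136.100: bits 00111100100000001000100001100100 walk d0:H2→d1:-→d2:-→d3:-→d4:-→d5:-→d6:-→d7:-→d8:-→d9:-→d10:-→d11:-→d12:-→d13:-→d14:-→d15:-→d16:-→d17:-→d18:-→d19:-→d20:-→d21:-→d22:-→d23:-→d24:-→d25:-→d26:-→d27:-→d28:-→d29:-→d30:-→d31:-→d32:H0 -> H0
  lookup 60.144.136.100: bits 00111100100 walk d0:H2→d1:-→d2:-→d3:-→d4:-→d5:-→d6:-→d7:-→d8:-→d9:-→d10:-→d11:- -> H2
  add 125.179.144.207/32 -> H3 at depth 32
  add 60.128.136.100/32 -> H3 at depth 32
  lookup 60.128.136.100: bits 00111100100000001000100001100100 walk d0:H2→d1:-→d2:-→d3:-→d4:-→d5:-→d6:-→d7:-→d8:-→d9:-→d10:-→d11:-→d12:-→d13:-→d14:-→d15:-→d16:-→d17:-→d18:-→d19:-→d20:-→d21:-→d22:-→d23:-→d24:-→d25:-→d26:-→d27:-→d28:-→d29:-→d30:-→d31:-→d32:H3 -> H3
  add 0.0.0.0/0 -> H0 at depth 0
  lookup 48.192.124.45: bits 0011 walk d0:H0→d1:-→d2:-→d3:-→d4:- -> H0
  lookup 125.179.144.207: bits 01111101101100111001000011001111 walk d0:H0→d1:-→d2:-→d3:-→d4:-→d5:-→d6:-→d7:-→d8:-→d9:-→d10:-→d11:-→d12:-→d13:-→d14:-→d15:-→d16:-→d17:-→d18:-→d19:-→d20:-→d21:-→d22:-→d23:-→d24:-→d25:-→d26:-→d27:-→d28:-→d29:-→d30:-→d31:-→d32:H3 -> H3
  lookup 123.148.0.199: bits 0111101110010100 walk d0:H0→d1:-→d2:-→d3:-→d4:-→d5:-→d6:-→d7:-→d8:-→d9:-→d10:-→d11:-→d12:-→d13:-→d14:-→d15:-→d16:H4 -> H4
  lookup 60.128.136.100: bits 00111100100000001000100001100100 walk d0:H0→d1:-→d2:-→d3:-→d4:-→d5:-→d6:-→d7:-→d8:-→d9:-→d10:-→d11:-→d12:-→d13:-→d14:-→d15:-→d16:-→d17:-→d18:-→d19:-→d20:-→d21:-→d22:-→d23:-→d24:-→d25:-→d26:-→d27:-→d28:-→d29:-→d30:-→d31:-→d32:H3 -> H3
  lookup 125.179.144.207: bits 01111101101100111001000011001111 walk d0:H0→d1:-→d2:-→d3:-→d4:-→d5:-→d6:-→d7:-→d8:-→d9:-→d10:-→d11:-→d12:-→d13:-→d14:-→d15:-→d16:-→d17:-→d18:-→d19:-→d20:-→d21:-→d22:-→d23:-→d24:-→d25:-→d26:-→d27:-→d28:-→d29:-→d30:-→d31:-→d32:H3 -> H3
  lookup 26.211.117.2: bits 000110101101001101110101000 walk d0:H0→d1:-→d2:-→d3:-→d4:-→d5:-→d6:-→d7:-→d8:-→d9:-→d10:-→d11:-→d12:-→d13:-→d14:-→d15:-→d16:-→d17:-→d18:-→d19:-→d20:-→d21:-→d22:-→d23:-→d24:-→d25:-→d26:-→d27:H5 -> H5
  - 125.179.144.207/32 clear@32
  add 123.148.0.0/16 -> H0 at depth 16

== LOOKUPS ==
["H4","H4","H4","H0","H0","H2","H3","H0","H3","H4","H3","H3","H5"]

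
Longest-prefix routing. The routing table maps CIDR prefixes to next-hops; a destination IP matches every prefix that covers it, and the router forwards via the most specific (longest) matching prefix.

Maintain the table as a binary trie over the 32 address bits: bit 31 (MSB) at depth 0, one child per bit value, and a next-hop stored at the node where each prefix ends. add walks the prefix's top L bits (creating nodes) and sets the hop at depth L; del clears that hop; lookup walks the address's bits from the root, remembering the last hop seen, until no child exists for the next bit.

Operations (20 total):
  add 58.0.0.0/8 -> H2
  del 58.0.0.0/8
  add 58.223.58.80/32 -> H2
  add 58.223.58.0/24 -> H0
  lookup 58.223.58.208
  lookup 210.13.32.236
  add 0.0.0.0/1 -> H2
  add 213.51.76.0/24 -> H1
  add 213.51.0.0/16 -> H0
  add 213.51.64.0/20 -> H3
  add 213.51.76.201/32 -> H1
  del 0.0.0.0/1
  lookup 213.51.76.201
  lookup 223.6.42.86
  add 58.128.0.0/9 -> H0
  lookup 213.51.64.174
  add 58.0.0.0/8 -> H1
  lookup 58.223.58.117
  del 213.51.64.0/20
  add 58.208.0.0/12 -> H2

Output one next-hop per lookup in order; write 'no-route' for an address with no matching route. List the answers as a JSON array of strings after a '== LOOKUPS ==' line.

Trace:
  add 58.0.0.0/8 -> H2 at depth 8
  - 58.0.0.0/8 clear@8
  add 58.223.58.80/32 -> H2 at depth 32
  add 58.223.58.0/24 -> H0 at depth 24
  lookup 58.223.58.208: bits 001110101101111100111010 walk d0:-→d1:-→d2:-→d3:-→d4:-→d5:-→d6:-→d7:-→d8:-→d9:-→d10:-→d11:-→d12:-→d13:-→d14:-→d15:-→d16:-→d17:-→d18:-→d19:-→d20:-→d21:-→d22:-→d23:-→d24:H0 -> H0
  lookup 210.13.32.236: bits ε walk d0:- -> no-route
  add 0.0.0.0/1 -> H2 at depth 1
  add 213.51.76.0/24 -> H1 at depth 24
  add 213.51.0.0/16 -> H0 at depth 16
  add 213.51.64.0/20 -> H3 at depth 20
  add 213.51.76.201/32 -> H1 at depth 32
  - 0.0.0.0/1 clear@1
  lookup 213.51.76.201: bits 11010101001100110100110011001001 walk d0:-→d1:-→d2:-→d3:-→d4:-→d5:-→d6:-→d7:-→d8:-→d9:-→d10:-→d11:-→d12:-→d13:-→d14:-→d15:-→d16:H0→d17:-→d18:-→d19:-→d20:H3→d21:-→d22:-→d23:-→d24:H1→d25:-→d26:-→d27:-→d28:-→d29:-→d30:-→d31:-→d32:H1 -> H1
  lookup 223.6.42.86: bits 1101 walk d0:-→d1:-→d2:-→d3:-→d4:- -> no-route
  add 58.128.0.0/9 -> H0 at depth 9
  lookup 213.51.64.174: bits 11010101001100110100 walk d0:-→d1:-→d2:-→d3:-→d4:-→d5:-→d6:-→d7:-→d8:-→d9:-→d10:-→d11:-→d12:-→d13:-→d14:-→d15:-→d16:H0→d17:-→d18:-→d19:-→d20:H3 -> H3
  add 58.0.0.0/8 -> H1 at depth 8
  lookup 58.223.58.117: bits 00111010110111110011101001 walk d0:-→d1:-→d2:-→d3:-→d4:-→d5:-→d6:-→d7:-→d8:H1→d9:H0→d10:-→d11:-→d12:-→d13:-→d14:-→d15:-→d16:-→d17:-→d18:-→d19:-→d20:-→d21:-→d22:-→d23:-→d24:H0→d25:-→d26:- -> H0
  - 213.51.64.0/20 clear@20
  add 58.208.0.0/12 -> H2 at depth 12

== LOOKUPS ==
["H0","no-route","H1","no-route","H3","H0"]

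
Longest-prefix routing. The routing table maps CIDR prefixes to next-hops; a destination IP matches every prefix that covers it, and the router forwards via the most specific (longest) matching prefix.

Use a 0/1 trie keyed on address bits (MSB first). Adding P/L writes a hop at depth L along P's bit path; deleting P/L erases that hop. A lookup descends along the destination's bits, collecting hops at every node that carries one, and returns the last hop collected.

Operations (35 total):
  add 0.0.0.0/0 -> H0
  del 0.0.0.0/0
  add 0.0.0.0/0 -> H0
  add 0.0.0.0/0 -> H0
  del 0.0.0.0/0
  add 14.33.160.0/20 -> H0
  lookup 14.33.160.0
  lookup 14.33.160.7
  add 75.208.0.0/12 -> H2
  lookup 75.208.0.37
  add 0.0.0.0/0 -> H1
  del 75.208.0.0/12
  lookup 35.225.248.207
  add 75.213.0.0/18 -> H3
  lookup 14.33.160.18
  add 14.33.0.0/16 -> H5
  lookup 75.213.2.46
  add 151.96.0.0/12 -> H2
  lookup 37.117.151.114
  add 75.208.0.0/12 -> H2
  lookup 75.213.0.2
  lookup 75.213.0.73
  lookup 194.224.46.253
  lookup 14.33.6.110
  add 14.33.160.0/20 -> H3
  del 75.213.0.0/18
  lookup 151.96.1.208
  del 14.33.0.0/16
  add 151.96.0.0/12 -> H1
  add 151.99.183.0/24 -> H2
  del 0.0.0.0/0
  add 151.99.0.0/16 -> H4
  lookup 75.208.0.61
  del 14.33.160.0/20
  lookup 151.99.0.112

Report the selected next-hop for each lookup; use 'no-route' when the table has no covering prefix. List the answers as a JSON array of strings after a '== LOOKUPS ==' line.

Apply in order:
  add 0.0.0.0/0 -> H0 at depth 0
  - 0.0.0.0/0 clear@0
  add 0.0.0.0/0 -> H0 at depth 0
  add 0.0.0.0/0 -> H0 at depth 0
  - 0.0.0.0/0 clear@0
  add 14.33.160.0/20 -> H0 at depth 20
  ? 14.33.160.0  path d0:-→d1:-→d2:-→d3:-→d4:-→d5:-→d6:-→d7:-→d8:-→d9:-→d10:-→d11:-→d12:-→d13:-→d14:-→d15:-→d16:-→d17:-→d18:-→d19:-→d20:H0  best=H0
  ? 14.33.160.7  path d0:-→d1:-→d2:-→d3:-→d4:-→d5:-→d6:-→d7:-→d8:-→d9:-→d10:-→d11:-→d12:-→d13:-→d14:-→d15:-→d16:-→d17:-→d18:-→d19:-→d20:H0  best=H0
  add 75.208.0.0/12 -> H2 at depth 12
  ? 75.208.0.37  path d0:-→d1:-→d2:-→d3:-→d4:-→d5:-→d6:-→d7:-→d8:-→d9:-→d10:-→d11:-→d12:H2  best=H2
  add 0.0.0.0/0 -> H1 at depth 0
  - 75.208.0.0/12 clear@12
  ? 35.225.248.207  path d0:H1→d1:-→d2:-  best=H1
  add 75.213.0.0/18 -> H3 at depth 18
  ? 14.33.160.18  path d0:H1→d1:-→d2:-→d3:-→d4:-→d5:-→d6:-→d7:-→d8:-→d9:-→d10:-→d11:-→d12:-→d13:-→d14:-→d15:-→d16:-→d17:-→d18:-→d19:-→d20:H0  best=H0
  add 14.33.0.0/16 -> H5 at depth 16
  ? 75.213.2.46  path d0:H1→d1:-→d2:-→d3:-→d4:-→d5:-→d6:-→d7:-→d8:-→d9:-→d10:-→d11:-→d12:-→d13:-→d14:-→d15:-→d16:-→d17:-→d18:H3  best=H3
  add 151.96.0.0/12 -> H2 at depth 12
  ? 37.117.151.114  path d0:H1→d1:-→d2:-  best=H1
  add 75.208.0.0/12 -> H2 at depth 12
  ? 75.213.0.2  path d0:H1→d1:-→d2:-→d3:-→d4:-→d5:-→d6:-→d7:-→d8:-→d9:-→d10:-→d11:-→d12:H2→d13:-→d14:-→d15:-→d16:-→d17:-→d18:H3  best=H3
  ? 75.213.0.73  path d0:H1→d1:-→d2:-→d3:-→d4:-→d5:-→d6:-→d7:-→d8:-→d9:-→d10:-→d11:-→d12:H2→d13:-→d14:-→d15:-→d16:-→d17:-→d18:H3  best=H3
  ? 194.224.46.253  path d0:H1→d1:-  best=H1
  ? 14.33.6.110  path d0:H1→d1:-→d2:-→d3:-→d4:-→d5:-→d6:-→d7:-→d8:-→d9:-→d10:-→d11:-→d12:-→d13:-→d14:-→d15:-→d16:H5  best=H5
  add 14.33.160.0/20 -> H3 at depth 20
  - 75.213.0.0/18 clear@18
  ? 151.96.1.208  path d0:H1→d1:-→d2:-→d3:-→d4:-→d5:-→d6:-→d7:-→d8:-→d9:-→d10:-→d11:-→d12:H2  best=H2
  - 14.33.0.0/16 clear@16
  add 151.96.0.0/12 -> H1 at depth 12
  add 151.99.183.0/24 -> H2 at depth 24
  - 0.0.0.0/0 clear@0
  add 151.99.0.0/16 -> H4 at depth 16
  ? 75.208.0.61  path d0:-→d1:-→d2:-→d3:-→d4:-→d5:-→d6:-→d7:-→d8:-→d9:-→d10:-→d11:-→d12:H2→d13:-  best=H2
  - 14.33.160.0/20 clear@20
  ? 151.99.0.112  path d0:-→d1:-→d2:-→d3:-→d4:-→d5:-→d6:-→d7:-→d8:-→d9:-→d10:-→d11:-→d12:H1→d13:-→d14:-→d15:-→d16:H4  best=H4

== LOOKUPS ==
["H0","H0","H2","H1","H0","H3","H1","H3","H3","H1","H5","H2","H2","H4"]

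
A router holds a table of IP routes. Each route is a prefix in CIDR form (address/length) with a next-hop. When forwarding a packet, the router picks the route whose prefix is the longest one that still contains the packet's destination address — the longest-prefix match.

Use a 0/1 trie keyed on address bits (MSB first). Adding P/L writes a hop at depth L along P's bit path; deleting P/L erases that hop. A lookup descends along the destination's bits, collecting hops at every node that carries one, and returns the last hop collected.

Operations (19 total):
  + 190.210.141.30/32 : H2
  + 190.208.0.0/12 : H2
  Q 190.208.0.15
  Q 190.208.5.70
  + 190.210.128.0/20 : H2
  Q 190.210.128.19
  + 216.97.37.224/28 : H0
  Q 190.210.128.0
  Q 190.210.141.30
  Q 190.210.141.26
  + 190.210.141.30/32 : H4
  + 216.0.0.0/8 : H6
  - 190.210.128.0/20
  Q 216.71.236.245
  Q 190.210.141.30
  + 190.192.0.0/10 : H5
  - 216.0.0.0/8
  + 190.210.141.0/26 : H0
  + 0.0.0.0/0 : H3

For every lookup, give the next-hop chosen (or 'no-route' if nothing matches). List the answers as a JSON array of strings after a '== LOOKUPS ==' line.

Process each operation:
  add 190.210.141.30/32 -> H2 at depth 32
  add 190.208.0.0/12 -> H2 at depth 12
  Q 190.208.0.15: descend 10111110110100 ; hops seen [H2] ; pick H2
  Q 190.208.5.70: descend 10111110110100 ; hops seen [H2] ; pick H2
  add 190.210.128.0/20 -> H2 at depth 20
  Q 190.210.128.19: descend 10111110110100101000 ; hops seen [H2,H2] ; pick H2
  add 216.97.37.224/28 -> H0 at depth 28
  Q 190.210.128.0: descend 10111110110100101000 ; hops seen [H2,H2] ; pick H2
  Q 190.210.141.30: descend 10111110110100101000110100011110 ; hops seen [H2,H2,H2] ; pick H2
  Q 190.210.141.26: descend 10111110110100101000110100011 ; hops seen [H2,H2] ; pick H2
  add 190.210.141.30/32 -> H4 at depth 32
  add 216.0.0.0/8 -> H6 at depth 8
  - 190.210.128.0/20 clear@20
  Q 216.71.236.245: descend 1101100001 ; hops seen [H6] ; pick H6
  Q 190.210.141.30: descend 10111110110100101000110100011110 ; hops seen [H2,H4] ; pick H4
  add 190.192.0.0/10 -> H5 at depth 10
  - 216.0.0.0/8 clear@8
  add 190.210.141.0/26 -> H0 at depth 26
  add 0.0.0.0/0 -> H3 at depth 0

== LOOKUPS ==
["H2","H2","H2","H2","H2","H2","H6","H4"]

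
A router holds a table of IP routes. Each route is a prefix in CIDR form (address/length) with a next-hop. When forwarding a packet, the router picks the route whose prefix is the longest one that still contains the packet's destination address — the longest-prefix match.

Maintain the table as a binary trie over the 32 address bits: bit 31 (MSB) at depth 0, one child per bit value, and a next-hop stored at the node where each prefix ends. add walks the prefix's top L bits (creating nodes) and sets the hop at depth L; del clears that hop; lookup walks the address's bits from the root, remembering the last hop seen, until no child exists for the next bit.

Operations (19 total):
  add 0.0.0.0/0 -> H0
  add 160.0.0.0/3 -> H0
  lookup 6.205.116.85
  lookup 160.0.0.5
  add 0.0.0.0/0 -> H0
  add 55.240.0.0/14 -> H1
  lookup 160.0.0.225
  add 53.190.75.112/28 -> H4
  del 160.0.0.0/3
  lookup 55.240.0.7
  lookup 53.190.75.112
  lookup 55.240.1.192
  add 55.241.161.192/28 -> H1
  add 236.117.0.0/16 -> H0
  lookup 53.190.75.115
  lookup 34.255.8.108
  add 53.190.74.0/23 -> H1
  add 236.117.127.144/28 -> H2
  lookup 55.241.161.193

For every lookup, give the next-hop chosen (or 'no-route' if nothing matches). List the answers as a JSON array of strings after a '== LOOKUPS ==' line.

Process each operation:
  + 0.0.0.0/0 (H0) depth=0
  + 160.0.0.0/3 (H0) depth=3
  Q 6.205.116.85: descend ε ; hops seen [H0] ; pick H0
  Q 160.0.0.5: descend 101 ; hops seen [H0,H0] ; pick H0
  + 0.0.0.0/0 (H0) depth=0
  + 55.240.0.0/14 (H1) depth=14
  Q 160.0.0.225: descend 101 ; hops seen [H0,H0] ; pick H0
  + 53.190.75.112/28 (H4) depth=28
  - 160.0.0.0/3 clear@3
  Q 55.240.0.7: descend 00110111111100 ; hops seen [H0,H1] ; pick H1
  Q 53.190.75.112: descend 0011010110111110010010110111 ; hops seen [H0,H4] ; pick H4
  Q 55.240.1.192: descend 00110111111100 ; hops seen [H0,H1] ; pick H1
  + 55.241.161.192/28 (H1) depth=28
  + 236.117.0.0/16 (H0) depth=16
  Q 53.190.75.115: descend 0011010110111110010010110111 ; hops seen [H0,H4] ; pick H4
  Q 34.255.8.108: descend 001 ; hops seen [H0] ; pick H0
  + 53.190.74.0/23 (H1) depth=23
  + 236.117.127.144/28 (H2) depth=28
  Q 55.241.161.193: descend 0011011111110001101000011100 ; hops seen [H0,H1,H1] ; pick H1

== LOOKUPS ==
["H0","H0","H0","H1","H4","H1","H4","H0","H1"]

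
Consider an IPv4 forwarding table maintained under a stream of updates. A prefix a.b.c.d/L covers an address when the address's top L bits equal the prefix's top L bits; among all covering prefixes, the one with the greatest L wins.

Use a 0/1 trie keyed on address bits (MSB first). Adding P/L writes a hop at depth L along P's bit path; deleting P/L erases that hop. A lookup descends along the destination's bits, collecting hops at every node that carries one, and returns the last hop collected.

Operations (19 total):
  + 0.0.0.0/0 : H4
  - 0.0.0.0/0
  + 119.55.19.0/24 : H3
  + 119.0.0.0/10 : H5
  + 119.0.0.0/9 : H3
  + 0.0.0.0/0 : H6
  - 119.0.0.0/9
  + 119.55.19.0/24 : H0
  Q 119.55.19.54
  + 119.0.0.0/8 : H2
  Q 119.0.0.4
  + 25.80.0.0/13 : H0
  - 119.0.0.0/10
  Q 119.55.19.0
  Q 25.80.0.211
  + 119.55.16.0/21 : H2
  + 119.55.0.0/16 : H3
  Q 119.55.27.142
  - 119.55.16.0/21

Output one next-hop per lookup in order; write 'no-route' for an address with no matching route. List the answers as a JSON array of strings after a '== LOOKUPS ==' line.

Process each operation:
  + 0.0.0.0/0 (H4) depth=0
  - 0.0.0.0/0 clear@0
  + 119.55.19.0/24 (H3) depth=24
  + 119.0.0.0/10 (H5) depth=10
  + 119.0.0.0/9 (H3) depth=9
  + 0.0.0.0/0 (H6) depth=0
  - 119.0.0.0/9 clear@9
  + 119.55.19.0/24 (H0) depth=24
  lookup 119.55.19.54: bits 011101110011011100010011 walk d0:H6→d1:-→d2:-→d3:-→d4:-→d5:-→d6:-→d7:-→d8:-→d9:-→d10:H5→d11:-→d12:-→d13:-→d14:-→d15:-→d16:-→d17:-→d18:-→d19:-→d20:-→d21:-→d22:-→d23:-→d24:H0 -> H0
  + 119.0.0.0/8 (H2) depth=8
  lookup 119.0.0.4: bits 0111011100 walk d0:H6→d1:-→d2:-→d3:-→d4:-→d5:-→d6:-→d7:-→d8:H2→d9:-→d10:H5 -> H5
  + 25.80.0.0/13 (H0) depth=13
  - 119.0.0.0/10 clear@10
  lookup 119.55.19.0: bits 011101110011011100010011 walk d0:H6→d1:-→d2:-→d3:-→d4:-→d5:-→d6:-→d7:-→d8:H2→d9:-→d10:-→d11:-→d12:-→d13:-→d14:-→d15:-→d16:-→d17:-→d18:-→d19:-→d20:-→d21:-→d22:-→d23:-→d24:H0 -> H0
  lookup 25.80.0.211: bits 0001100101010 walk d0:H6→d1:-→d2:-→d3:-→d4:-→d5:-→d6:-→d7:-→d8:-→d9:-→d10:-→d11:-→d12:-→d13:H0 -> H0
  + 119.55.16.0/21 (H2) depth=21
  + 119.55.0.0/16 (H3) depth=16
  lookup 119.55.27.142: bits 01110111001101110001 walk d0:H6→d1:-→d2:-→d3:-→d4:-→d5:-→d6:-→d7:-→d8:H2→d9:-→d10:-→d11:-→d12:-→d13:-→d14:-→d15:-→d16:H3→d17:-→d18:-→d19:-→d20:- -> H3
  - 119.55.16.0/21 clear@21

== LOOKUPS ==
["H0","H5","H0","H0","H3"]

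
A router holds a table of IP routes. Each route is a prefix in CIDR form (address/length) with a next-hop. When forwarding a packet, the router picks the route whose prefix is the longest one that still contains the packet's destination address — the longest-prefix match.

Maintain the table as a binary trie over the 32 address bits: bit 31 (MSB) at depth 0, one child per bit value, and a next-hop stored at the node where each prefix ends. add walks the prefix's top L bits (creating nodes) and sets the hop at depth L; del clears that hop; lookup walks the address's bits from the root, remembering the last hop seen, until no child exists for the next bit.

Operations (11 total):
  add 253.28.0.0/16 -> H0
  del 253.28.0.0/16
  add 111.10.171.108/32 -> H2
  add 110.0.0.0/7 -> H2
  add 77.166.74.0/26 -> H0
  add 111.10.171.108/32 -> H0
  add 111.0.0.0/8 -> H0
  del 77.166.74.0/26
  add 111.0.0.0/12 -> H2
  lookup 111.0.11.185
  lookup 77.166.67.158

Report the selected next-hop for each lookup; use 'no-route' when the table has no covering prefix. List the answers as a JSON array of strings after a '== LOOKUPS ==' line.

Process each operation:
  + 253.28.0.0/16 (H0) depth=16
  del 253.28.0.0/16 (clear depth 16)
  + 111.10.171.108/32 (H2) depth=32
  + 110.0.0.0/7 (H2) depth=7
  + 77.166.74.0/26 (H0) depth=26
  + 111.10.171.108/32 (H0) depth=32
  + 111.0.0.0/8 (H0) depth=8
  del 77.166.74.0/26 (clear depth 26)
  + 111.0.0.0/12 (H2) depth=12
  lookup 111.0.11.185: bits 011011110000 walk d0:-→d1:-→d2:-→d3:-→d4:-→d5:-→d6:-→d7:H2→d8:H0→d9:-→d10:-→d11:-→d12:H2 -> H2
  lookup 77.166.67.158: bits 01001101101001100100 walk d0:-→d1:-→d2:-→d3:-→d4:-→d5:-→d6:-→d7:-→d8:-→d9:-→d10:-→d11:-→d12:-→d13:-→d14:-→d15:-→d16:-→d17:-→d18:-→d19:-→d20:- -> no-route

== LOOKUPS ==
["H2","no-route"]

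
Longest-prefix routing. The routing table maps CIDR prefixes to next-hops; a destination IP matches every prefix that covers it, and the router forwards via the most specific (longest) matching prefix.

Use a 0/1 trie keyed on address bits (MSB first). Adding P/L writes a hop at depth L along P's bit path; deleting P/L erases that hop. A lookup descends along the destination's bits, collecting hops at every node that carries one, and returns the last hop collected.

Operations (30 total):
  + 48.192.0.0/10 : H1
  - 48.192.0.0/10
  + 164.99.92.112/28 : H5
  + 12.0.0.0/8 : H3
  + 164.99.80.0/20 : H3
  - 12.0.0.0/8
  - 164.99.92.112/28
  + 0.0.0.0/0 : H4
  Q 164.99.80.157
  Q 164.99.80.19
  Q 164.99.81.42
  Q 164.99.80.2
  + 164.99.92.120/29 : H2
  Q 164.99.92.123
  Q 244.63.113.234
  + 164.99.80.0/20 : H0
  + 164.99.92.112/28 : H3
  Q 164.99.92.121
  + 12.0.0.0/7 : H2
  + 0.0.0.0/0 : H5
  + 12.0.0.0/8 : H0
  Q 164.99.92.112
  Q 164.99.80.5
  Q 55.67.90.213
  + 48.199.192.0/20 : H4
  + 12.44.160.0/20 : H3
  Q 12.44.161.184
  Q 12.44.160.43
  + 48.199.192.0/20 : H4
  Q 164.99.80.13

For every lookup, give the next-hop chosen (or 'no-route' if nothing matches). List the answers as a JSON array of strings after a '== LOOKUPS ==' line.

Apply in order:
  add 48.192.0.0/10 -> H1 at depth 10
  del 48.192.0.0/10 (clear depth 10)
  add 164.99.92.112/28 -> H5 at depth 28
  add 12.0.0.0/8 -> H3 at depth 8
  add 164.99.80.0/20 -> H3 at depth 20
  del 12.0.0.0/8 (clear depth 8)
  del 164.99.92.112/28 (clear depth 28)
  add 0.0.0.0/0 -> H4 at depth 0
  Q 164.99.80.157: descend 10100100011000110101 ; hops seen [H4,H3] ; pick H3
  Q 164.99.80.19: descend 10100100011000110101 ; hops seen [H4,H3] ; pick H3
  Q 164.99.81.42: descend 10100100011000110101 ; hops seen [H4,H3] ; pick H3
  Q 164.99.80.2: descend 10100100011000110101 ; hops seen [H4,H3] ; pick H3
  add 164.99.92.120/29 -> H2 at depth 29
  Q 164.99.92.123: descend 10100100011000110101110001111 ; hops seen [H4,H3,H2] ; pick H2
  Q 244.63.113.234: descend 1 ; hops seen [H4] ; pick H4
  add 164.99.80.0/20 -> H0 at depth 20
  add 164.99.92.112/28 -> H3 at depth 28
  Q 164.99.92.121: descend 10100100011000110101110001111 ; hops seen [H4,H0,H3,H2] ; pick H2
  add 12.0.0.0/7 -> H2 at depth 7
  add 0.0.0.0/0 -> H5 at depth 0
  add 12.0.0.0/8 -> H0 at depth 8
  Q 164.99.92.112: descend 1010010001100011010111000111 ; hops seen [H5,H0,H3] ; pick H3
  Q 164.99.80.5: descend 10100100011000110101 ; hops seen [H5,H0] ; pick H0
  Q 55.67.90.213: descend 00110 ; hops seen [H5] ; pick H5
  add 48.199.192.0/20 -> H4 at depth 20
  add 12.44.160.0/20 -> H3 at depth 20
  Q 12.44.161.184: descend 00001100001011001010 ; hops seen [H5,H2,H0,H3] ; pick H3
  Q 12.44.160.43: descend 00001100001011001010 ; hops seen [H5,H2,H0,H3] ; pick H3
  add 48.199.192.0/20 -> H4 at depth 20
  Q 164.99.80.13: descend 10100100011000110101 ; hops seen [H5,H0] ; pick H0

== LOOKUPS ==
["H3","H3","H3","H3","H2","H4","H2","H3","H0","H5","H3","H3","H0"]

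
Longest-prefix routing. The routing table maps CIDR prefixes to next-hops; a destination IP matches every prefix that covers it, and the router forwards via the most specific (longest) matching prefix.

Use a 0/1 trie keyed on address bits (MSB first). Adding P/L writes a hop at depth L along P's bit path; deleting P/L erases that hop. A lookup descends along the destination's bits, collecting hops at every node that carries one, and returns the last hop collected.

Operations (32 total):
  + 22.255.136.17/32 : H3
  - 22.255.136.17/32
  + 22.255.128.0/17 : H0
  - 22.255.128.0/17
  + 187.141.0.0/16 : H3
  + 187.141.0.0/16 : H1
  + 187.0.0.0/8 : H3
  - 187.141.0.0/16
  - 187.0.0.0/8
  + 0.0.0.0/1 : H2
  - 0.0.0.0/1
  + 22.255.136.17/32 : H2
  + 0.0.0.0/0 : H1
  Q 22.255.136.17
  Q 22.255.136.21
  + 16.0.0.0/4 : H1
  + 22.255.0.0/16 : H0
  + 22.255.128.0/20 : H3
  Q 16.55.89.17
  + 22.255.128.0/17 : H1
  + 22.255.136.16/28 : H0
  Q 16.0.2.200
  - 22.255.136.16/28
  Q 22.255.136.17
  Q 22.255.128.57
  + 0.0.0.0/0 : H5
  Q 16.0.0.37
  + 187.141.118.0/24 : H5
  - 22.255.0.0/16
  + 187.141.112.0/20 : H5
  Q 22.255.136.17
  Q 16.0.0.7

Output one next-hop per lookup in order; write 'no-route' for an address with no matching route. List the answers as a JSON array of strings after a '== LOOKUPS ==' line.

Process each operation:
  add 22.255.136.17/32 -> H3 at depth 32
  del 22.255.136.17/32 (clear depth 32)
  add 22.255.128.0/17 -> H0 at depth 17
  del 22.255.128.0/17 (clear depth 17)
  add 187.141.0.0/16 -> H3 at depth 16
  add 187.141.0.0/16 -> H1 at depth 16
  add 187.0.0.0/8 -> H3 at depth 8
  del 187.141.0.0/16 (clear depth 16)
  del 187.0.0.0/8 (clear depth 8)
  add 0.0.0.0/1 -> H2 at depth 1
  del 0.0.0.0/1 (clear depth 1)
  add 22.255.136.17/32 -> H2 at depth 32
  add 0.0.0.0/0 -> H1 at depth 0
  Q 22.255.136.17: descend 00010110111111111000100000010001 ; hops seen [H1,H2] ; pick H2
  Q 22.255.136.21: descend 00010110111111111000100000010 ; hops seen [H1] ; pick H1
  add 16.0.0.0/4 -> H1 at depth 4
  add 22.255.0.0/16 -> H0 at depth 16
  add 22.255.128.0/20 -> H3 at depth 20
  Q 16.55.89.17: descend 00010 ; hops seen [H1,H1] ; pick H1
  add 22.255.128.0/17 -> H1 at depth 17
  add 22.255.136.16/28 -> H0 at depth 28
  Q 16.0.2.200: descend 00010 ; hops seen [H1,H1] ; pick H1
  del 22.255.136.16/28 (clear depth 28)
  Q 22.255.136.17: descend 00010110111111111000100000010001 ; hops seen [H1,H1,H0,H1,H3,H2] ; pick H2
  Q 22.255.128.57: descend 00010110111111111000 ; hops seen [H1,H1,H0,H1,H3] ; pick H3
  add 0.0.0.0/0 -> H5 at depth 0
  Q 16.0.0.37: descend 00010 ; hops seen [H5,H1] ; pick H1
  add 187.141.118.0/24 -> H5 at depth 24
  del 22.255.0.0/16 (clear depth 16)
  add 187.141.112.0/20 -> H5 at depth 20
  Q 22.255.136.17: descend 00010110111111111000100000010001 ; hops seen [H5,H1,H1,H3,H2] ; pick H2
  Q 16.0.0.7: descend 00010 ; hops seen [H5,H1] ; pick H1

== LOOKUPS ==
["H2","H1","H1","H1","H2","H3","H1","H2","H1"]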